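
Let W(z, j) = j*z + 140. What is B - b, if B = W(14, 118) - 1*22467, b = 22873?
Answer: -43548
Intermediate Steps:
W(z, j) = 140 + j*z
B = -20675 (B = (140 + 118*14) - 1*22467 = (140 + 1652) - 22467 = 1792 - 22467 = -20675)
B - b = -20675 - 1*22873 = -20675 - 22873 = -43548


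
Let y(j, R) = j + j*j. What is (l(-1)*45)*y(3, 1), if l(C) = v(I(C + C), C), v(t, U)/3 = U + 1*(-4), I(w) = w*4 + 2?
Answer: -8100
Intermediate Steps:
I(w) = 2 + 4*w (I(w) = 4*w + 2 = 2 + 4*w)
v(t, U) = -12 + 3*U (v(t, U) = 3*(U + 1*(-4)) = 3*(U - 4) = 3*(-4 + U) = -12 + 3*U)
l(C) = -12 + 3*C
y(j, R) = j + j²
(l(-1)*45)*y(3, 1) = ((-12 + 3*(-1))*45)*(3*(1 + 3)) = ((-12 - 3)*45)*(3*4) = -15*45*12 = -675*12 = -8100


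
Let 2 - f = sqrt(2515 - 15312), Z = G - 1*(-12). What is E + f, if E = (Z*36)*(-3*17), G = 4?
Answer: -29374 - I*sqrt(12797) ≈ -29374.0 - 113.12*I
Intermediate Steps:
Z = 16 (Z = 4 - 1*(-12) = 4 + 12 = 16)
E = -29376 (E = (16*36)*(-3*17) = 576*(-51) = -29376)
f = 2 - I*sqrt(12797) (f = 2 - sqrt(2515 - 15312) = 2 - sqrt(-12797) = 2 - I*sqrt(12797) ≈ 2.0 - 113.12*I)
E + f = -29376 + (2 - I*sqrt(12797)) = -29374 - I*sqrt(12797)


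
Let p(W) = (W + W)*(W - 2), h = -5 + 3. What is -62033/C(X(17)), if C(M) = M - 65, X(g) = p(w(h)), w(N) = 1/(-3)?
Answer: 558297/571 ≈ 977.75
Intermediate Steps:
h = -2
w(N) = -⅓
p(W) = 2*W*(-2 + W) (p(W) = (2*W)*(-2 + W) = 2*W*(-2 + W))
X(g) = 14/9 (X(g) = 2*(-⅓)*(-2 - ⅓) = 2*(-⅓)*(-7/3) = 14/9)
C(M) = -65 + M
-62033/C(X(17)) = -62033/(-65 + 14/9) = -62033/(-571/9) = -62033*(-9/571) = 558297/571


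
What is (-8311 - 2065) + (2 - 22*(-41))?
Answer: -9472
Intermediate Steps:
(-8311 - 2065) + (2 - 22*(-41)) = -10376 + (2 + 902) = -10376 + 904 = -9472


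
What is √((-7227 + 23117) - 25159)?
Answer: I*√9269 ≈ 96.276*I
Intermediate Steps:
√((-7227 + 23117) - 25159) = √(15890 - 25159) = √(-9269) = I*√9269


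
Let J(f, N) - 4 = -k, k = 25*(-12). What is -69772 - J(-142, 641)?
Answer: -70076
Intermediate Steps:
k = -300
J(f, N) = 304 (J(f, N) = 4 - 1*(-300) = 4 + 300 = 304)
-69772 - J(-142, 641) = -69772 - 1*304 = -69772 - 304 = -70076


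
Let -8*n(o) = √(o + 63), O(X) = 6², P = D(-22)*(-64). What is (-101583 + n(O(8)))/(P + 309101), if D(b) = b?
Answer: -11287/34501 - √11/828024 ≈ -0.32715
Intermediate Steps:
P = 1408 (P = -22*(-64) = 1408)
O(X) = 36
n(o) = -√(63 + o)/8 (n(o) = -√(o + 63)/8 = -√(63 + o)/8)
(-101583 + n(O(8)))/(P + 309101) = (-101583 - √(63 + 36)/8)/(1408 + 309101) = (-101583 - 3*√11/8)/310509 = (-101583 - 3*√11/8)*(1/310509) = -11287/34501 - √11/828024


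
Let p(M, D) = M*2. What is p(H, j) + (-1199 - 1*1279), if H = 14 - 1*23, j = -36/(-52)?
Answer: -2496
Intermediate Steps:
j = 9/13 (j = -36*(-1/52) = 9/13 ≈ 0.69231)
H = -9 (H = 14 - 23 = -9)
p(M, D) = 2*M
p(H, j) + (-1199 - 1*1279) = 2*(-9) + (-1199 - 1*1279) = -18 + (-1199 - 1279) = -18 - 2478 = -2496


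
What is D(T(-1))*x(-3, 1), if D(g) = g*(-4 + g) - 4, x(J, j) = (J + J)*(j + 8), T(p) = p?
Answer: -54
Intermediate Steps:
x(J, j) = 2*J*(8 + j) (x(J, j) = (2*J)*(8 + j) = 2*J*(8 + j))
D(g) = -4 + g*(-4 + g)
D(T(-1))*x(-3, 1) = (-4 + (-1)² - 4*(-1))*(2*(-3)*(8 + 1)) = (-4 + 1 + 4)*(2*(-3)*9) = 1*(-54) = -54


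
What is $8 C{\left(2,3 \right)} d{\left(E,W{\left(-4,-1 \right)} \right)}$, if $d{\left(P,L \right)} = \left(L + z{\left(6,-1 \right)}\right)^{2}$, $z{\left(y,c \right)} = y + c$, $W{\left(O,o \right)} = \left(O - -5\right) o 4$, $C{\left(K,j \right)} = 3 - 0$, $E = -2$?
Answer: $24$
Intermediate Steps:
$C{\left(K,j \right)} = 3$ ($C{\left(K,j \right)} = 3 + 0 = 3$)
$W{\left(O,o \right)} = 4 o \left(5 + O\right)$ ($W{\left(O,o \right)} = \left(O + 5\right) o 4 = \left(5 + O\right) o 4 = o \left(5 + O\right) 4 = 4 o \left(5 + O\right)$)
$z{\left(y,c \right)} = c + y$
$d{\left(P,L \right)} = \left(5 + L\right)^{2}$ ($d{\left(P,L \right)} = \left(L + \left(-1 + 6\right)\right)^{2} = \left(L + 5\right)^{2} = \left(5 + L\right)^{2}$)
$8 C{\left(2,3 \right)} d{\left(E,W{\left(-4,-1 \right)} \right)} = 8 \cdot 3 \left(5 + 4 \left(-1\right) \left(5 - 4\right)\right)^{2} = 24 \left(5 + 4 \left(-1\right) 1\right)^{2} = 24 \left(5 - 4\right)^{2} = 24 \cdot 1^{2} = 24 \cdot 1 = 24$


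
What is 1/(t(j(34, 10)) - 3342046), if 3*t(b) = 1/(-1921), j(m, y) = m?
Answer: -5763/19260211099 ≈ -2.9922e-7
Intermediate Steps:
t(b) = -1/5763 (t(b) = (⅓)/(-1921) = (⅓)*(-1/1921) = -1/5763)
1/(t(j(34, 10)) - 3342046) = 1/(-1/5763 - 3342046) = 1/(-19260211099/5763) = -5763/19260211099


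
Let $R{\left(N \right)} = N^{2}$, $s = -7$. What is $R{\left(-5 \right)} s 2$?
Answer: $-350$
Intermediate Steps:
$R{\left(-5 \right)} s 2 = \left(-5\right)^{2} \left(-7\right) 2 = 25 \left(-7\right) 2 = \left(-175\right) 2 = -350$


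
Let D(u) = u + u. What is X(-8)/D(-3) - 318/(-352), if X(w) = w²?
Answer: -5155/528 ≈ -9.7633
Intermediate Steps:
D(u) = 2*u
X(-8)/D(-3) - 318/(-352) = (-8)²/((2*(-3))) - 318/(-352) = 64/(-6) - 318*(-1/352) = 64*(-⅙) + 159/176 = -32/3 + 159/176 = -5155/528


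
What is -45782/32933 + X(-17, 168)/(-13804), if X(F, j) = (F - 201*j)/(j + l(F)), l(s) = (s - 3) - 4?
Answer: -3099714463/2257359552 ≈ -1.3732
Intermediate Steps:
l(s) = -7 + s (l(s) = (-3 + s) - 4 = -7 + s)
X(F, j) = (F - 201*j)/(-7 + F + j) (X(F, j) = (F - 201*j)/(j + (-7 + F)) = (F - 201*j)/(-7 + F + j))
-45782/32933 + X(-17, 168)/(-13804) = -45782/32933 + ((-17 - 201*168)/(-7 - 17 + 168))/(-13804) = -45782*1/32933 + ((-17 - 33768)/144)*(-1/13804) = -45782/32933 + ((1/144)*(-33785))*(-1/13804) = -45782/32933 - 33785/144*(-1/13804) = -45782/32933 + 1165/68544 = -3099714463/2257359552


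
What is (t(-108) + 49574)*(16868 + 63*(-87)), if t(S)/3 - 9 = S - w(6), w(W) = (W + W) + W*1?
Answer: 560502301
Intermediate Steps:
w(W) = 3*W (w(W) = 2*W + W = 3*W)
t(S) = -27 + 3*S (t(S) = 27 + 3*(S - 3*6) = 27 + 3*(S - 1*18) = 27 + 3*(S - 18) = 27 + 3*(-18 + S) = 27 + (-54 + 3*S) = -27 + 3*S)
(t(-108) + 49574)*(16868 + 63*(-87)) = ((-27 + 3*(-108)) + 49574)*(16868 + 63*(-87)) = ((-27 - 324) + 49574)*(16868 - 5481) = (-351 + 49574)*11387 = 49223*11387 = 560502301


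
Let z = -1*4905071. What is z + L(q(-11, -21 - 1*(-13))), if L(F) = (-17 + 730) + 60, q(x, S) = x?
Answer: -4904298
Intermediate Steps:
L(F) = 773 (L(F) = 713 + 60 = 773)
z = -4905071
z + L(q(-11, -21 - 1*(-13))) = -4905071 + 773 = -4904298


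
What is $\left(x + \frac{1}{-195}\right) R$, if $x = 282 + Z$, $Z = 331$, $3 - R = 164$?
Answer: $- \frac{19244974}{195} \approx -98692.0$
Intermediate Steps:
$R = -161$ ($R = 3 - 164 = -161$)
$x = 613$ ($x = 282 + 331 = 613$)
$\left(x + \frac{1}{-195}\right) R = \left(613 + \frac{1}{-195}\right) \left(-161\right) = \left(613 - \frac{1}{195}\right) \left(-161\right) = \frac{119534}{195} \left(-161\right) = - \frac{19244974}{195}$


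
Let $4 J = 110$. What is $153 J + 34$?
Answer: $\frac{8483}{2} \approx 4241.5$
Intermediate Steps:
$J = \frac{55}{2}$ ($J = \frac{1}{4} \cdot 110 = \frac{55}{2} \approx 27.5$)
$153 J + 34 = 153 \cdot \frac{55}{2} + 34 = \frac{8415}{2} + 34 = \frac{8483}{2}$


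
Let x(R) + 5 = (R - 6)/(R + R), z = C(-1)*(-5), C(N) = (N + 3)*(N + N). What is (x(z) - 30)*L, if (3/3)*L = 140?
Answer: -4851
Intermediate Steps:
L = 140
C(N) = 2*N*(3 + N) (C(N) = (3 + N)*(2*N) = 2*N*(3 + N))
z = 20 (z = (2*(-1)*(3 - 1))*(-5) = (2*(-1)*2)*(-5) = -4*(-5) = 20)
x(R) = -5 + (-6 + R)/(2*R) (x(R) = -5 + (R - 6)/(R + R) = -5 + (-6 + R)/((2*R)) = -5 + (-6 + R)*(1/(2*R)) = -5 + (-6 + R)/(2*R))
(x(z) - 30)*L = ((-9/2 - 3/20) - 30)*140 = (-93/20 - 30)*140 = -693/20*140 = -4851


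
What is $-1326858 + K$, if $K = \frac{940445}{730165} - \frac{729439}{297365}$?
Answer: $- \frac{57618995967162612}{43425103045} \approx -1.3269 \cdot 10^{6}$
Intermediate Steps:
$K = - \frac{50591080002}{43425103045}$ ($K = 940445 \cdot \frac{1}{730165} - \frac{729439}{297365} = \frac{188089}{146033} - \frac{729439}{297365} = - \frac{50591080002}{43425103045} \approx -1.165$)
$-1326858 + K = -1326858 - \frac{50591080002}{43425103045} = - \frac{57618995967162612}{43425103045}$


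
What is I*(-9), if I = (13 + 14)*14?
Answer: -3402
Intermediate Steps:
I = 378 (I = 27*14 = 378)
I*(-9) = 378*(-9) = -3402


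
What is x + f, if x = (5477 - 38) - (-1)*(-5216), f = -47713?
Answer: -47490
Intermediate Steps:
x = 223 (x = 5439 - 1*5216 = 5439 - 5216 = 223)
x + f = 223 - 47713 = -47490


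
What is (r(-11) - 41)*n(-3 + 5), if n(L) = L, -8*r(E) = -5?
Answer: -323/4 ≈ -80.750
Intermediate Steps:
r(E) = 5/8 (r(E) = -⅛*(-5) = 5/8)
(r(-11) - 41)*n(-3 + 5) = (5/8 - 41)*(-3 + 5) = -323/8*2 = -323/4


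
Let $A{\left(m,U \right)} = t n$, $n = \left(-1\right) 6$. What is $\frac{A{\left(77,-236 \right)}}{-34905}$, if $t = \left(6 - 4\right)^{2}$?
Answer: $\frac{8}{11635} \approx 0.00068758$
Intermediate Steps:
$n = -6$
$t = 4$ ($t = 2^{2} = 4$)
$A{\left(m,U \right)} = -24$ ($A{\left(m,U \right)} = 4 \left(-6\right) = -24$)
$\frac{A{\left(77,-236 \right)}}{-34905} = - \frac{24}{-34905} = \left(-24\right) \left(- \frac{1}{34905}\right) = \frac{8}{11635}$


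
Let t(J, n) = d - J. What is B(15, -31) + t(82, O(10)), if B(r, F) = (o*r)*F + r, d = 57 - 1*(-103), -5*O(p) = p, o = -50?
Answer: 23343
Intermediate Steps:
O(p) = -p/5
d = 160 (d = 57 + 103 = 160)
B(r, F) = r - 50*F*r (B(r, F) = (-50*r)*F + r = -50*F*r + r = r - 50*F*r)
t(J, n) = 160 - J
B(15, -31) + t(82, O(10)) = 15*(1 - 50*(-31)) + (160 - 1*82) = 15*(1 + 1550) + (160 - 82) = 15*1551 + 78 = 23265 + 78 = 23343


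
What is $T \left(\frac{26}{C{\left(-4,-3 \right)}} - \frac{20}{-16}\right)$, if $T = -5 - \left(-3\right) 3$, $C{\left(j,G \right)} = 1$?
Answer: $109$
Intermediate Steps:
$T = 4$ ($T = -5 - -9 = -5 + 9 = 4$)
$T \left(\frac{26}{C{\left(-4,-3 \right)}} - \frac{20}{-16}\right) = 4 \left(\frac{26}{1} - \frac{20}{-16}\right) = 4 \left(26 \cdot 1 - - \frac{5}{4}\right) = 4 \left(26 + \frac{5}{4}\right) = 4 \cdot \frac{109}{4} = 109$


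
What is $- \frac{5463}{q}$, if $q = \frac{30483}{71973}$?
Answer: $- \frac{14562537}{1129} \approx -12899.0$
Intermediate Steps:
$q = \frac{3387}{7997}$ ($q = 30483 \cdot \frac{1}{71973} = \frac{3387}{7997} \approx 0.42353$)
$- \frac{5463}{q} = - \frac{5463}{\frac{3387}{7997}} = \left(-5463\right) \frac{7997}{3387} = - \frac{14562537}{1129}$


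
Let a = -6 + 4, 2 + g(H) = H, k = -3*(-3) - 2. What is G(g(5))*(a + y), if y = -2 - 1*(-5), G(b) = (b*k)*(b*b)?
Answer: 189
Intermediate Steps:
k = 7 (k = 9 - 2 = 7)
g(H) = -2 + H
G(b) = 7*b³ (G(b) = (b*7)*(b*b) = (7*b)*b² = 7*b³)
a = -2
y = 3 (y = -2 + 5 = 3)
G(g(5))*(a + y) = (7*(-2 + 5)³)*(-2 + 3) = (7*3³)*1 = (7*27)*1 = 189*1 = 189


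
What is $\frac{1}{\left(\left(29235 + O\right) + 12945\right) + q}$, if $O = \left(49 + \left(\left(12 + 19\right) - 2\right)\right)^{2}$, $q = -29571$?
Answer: $\frac{1}{18693} \approx 5.3496 \cdot 10^{-5}$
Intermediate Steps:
$O = 6084$ ($O = \left(49 + \left(31 - 2\right)\right)^{2} = \left(49 + 29\right)^{2} = 78^{2} = 6084$)
$\frac{1}{\left(\left(29235 + O\right) + 12945\right) + q} = \frac{1}{\left(\left(29235 + 6084\right) + 12945\right) - 29571} = \frac{1}{\left(35319 + 12945\right) - 29571} = \frac{1}{48264 - 29571} = \frac{1}{18693}$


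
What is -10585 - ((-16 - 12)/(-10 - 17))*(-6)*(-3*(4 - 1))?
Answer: -10641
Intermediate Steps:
-10585 - ((-16 - 12)/(-10 - 17))*(-6)*(-3*(4 - 1)) = -10585 - -28/(-27)*(-6)*(-3*3) = -10585 - -28*(-1/27)*(-6)*(-9) = -10585 - (28/27)*(-6)*(-9) = -10585 - (-56)*(-9)/9 = -10585 - 1*56 = -10585 - 56 = -10641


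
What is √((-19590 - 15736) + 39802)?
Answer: 2*√1119 ≈ 66.903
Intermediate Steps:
√((-19590 - 15736) + 39802) = √(-35326 + 39802) = √4476 = 2*√1119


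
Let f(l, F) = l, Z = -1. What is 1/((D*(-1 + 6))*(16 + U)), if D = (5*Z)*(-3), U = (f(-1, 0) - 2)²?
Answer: 1/1875 ≈ 0.00053333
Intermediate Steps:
U = 9 (U = (-1 - 2)² = (-3)² = 9)
D = 15 (D = (5*(-1))*(-3) = -5*(-3) = 15)
1/((D*(-1 + 6))*(16 + U)) = 1/((15*(-1 + 6))*(16 + 9)) = 1/((15*5)*25) = 1/(75*25) = 1/1875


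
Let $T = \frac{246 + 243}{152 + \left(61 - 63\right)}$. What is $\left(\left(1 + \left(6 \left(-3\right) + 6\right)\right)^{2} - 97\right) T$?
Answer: $\frac{1956}{25} \approx 78.24$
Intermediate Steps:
$T = \frac{163}{50}$ ($T = \frac{489}{152 + \left(61 - 63\right)} = \frac{489}{152 - 2} = \frac{489}{150} = 489 \cdot \frac{1}{150} = \frac{163}{50} \approx 3.26$)
$\left(\left(1 + \left(6 \left(-3\right) + 6\right)\right)^{2} - 97\right) T = \left(\left(1 + \left(6 \left(-3\right) + 6\right)\right)^{2} - 97\right) \frac{163}{50} = \left(\left(1 + \left(-18 + 6\right)\right)^{2} + \left(-166 + 69\right)\right) \frac{163}{50} = \left(\left(1 - 12\right)^{2} - 97\right) \frac{163}{50} = \left(\left(-11\right)^{2} - 97\right) \frac{163}{50} = \left(121 - 97\right) \frac{163}{50} = 24 \cdot \frac{163}{50} = \frac{1956}{25}$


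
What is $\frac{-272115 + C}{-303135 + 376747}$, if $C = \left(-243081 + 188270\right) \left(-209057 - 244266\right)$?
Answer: $\frac{12423407419}{36806} \approx 3.3754 \cdot 10^{5}$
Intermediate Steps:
$C = 24847086953$ ($C = \left(-54811\right) \left(-453323\right) = 24847086953$)
$\frac{-272115 + C}{-303135 + 376747} = \frac{-272115 + 24847086953}{-303135 + 376747} = \frac{24846814838}{73612} = 24846814838 \cdot \frac{1}{73612} = \frac{12423407419}{36806}$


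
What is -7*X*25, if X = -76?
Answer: 13300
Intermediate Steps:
-7*X*25 = -7*(-76)*25 = 532*25 = 13300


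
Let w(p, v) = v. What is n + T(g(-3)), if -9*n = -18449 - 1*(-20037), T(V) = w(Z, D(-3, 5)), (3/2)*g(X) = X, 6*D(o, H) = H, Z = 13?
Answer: -3161/18 ≈ -175.61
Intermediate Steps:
D(o, H) = H/6
g(X) = 2*X/3
T(V) = ⅚ (T(V) = (⅙)*5 = ⅚)
n = -1588/9 (n = -(-18449 - 1*(-20037))/9 = -(-18449 + 20037)/9 = -⅑*1588 = -1588/9 ≈ -176.44)
n + T(g(-3)) = -1588/9 + ⅚ = -3161/18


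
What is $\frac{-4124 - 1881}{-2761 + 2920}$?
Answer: $- \frac{6005}{159} \approx -37.767$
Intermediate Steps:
$\frac{-4124 - 1881}{-2761 + 2920} = - \frac{6005}{159}$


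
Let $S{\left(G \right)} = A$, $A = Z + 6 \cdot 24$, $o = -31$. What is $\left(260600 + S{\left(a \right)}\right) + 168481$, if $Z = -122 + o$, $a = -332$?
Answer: $429072$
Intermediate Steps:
$Z = -153$ ($Z = -122 - 31 = -153$)
$A = -9$ ($A = -153 + 6 \cdot 24 = -153 + 144 = -9$)
$S{\left(G \right)} = -9$
$\left(260600 + S{\left(a \right)}\right) + 168481 = \left(260600 - 9\right) + 168481 = 260591 + 168481 = 429072$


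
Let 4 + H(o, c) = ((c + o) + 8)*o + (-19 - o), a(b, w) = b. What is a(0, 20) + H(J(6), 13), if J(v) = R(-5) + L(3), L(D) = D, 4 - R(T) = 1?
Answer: 133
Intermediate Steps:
R(T) = 3 (R(T) = 4 - 1*1 = 4 - 1 = 3)
J(v) = 6 (J(v) = 3 + 3 = 6)
H(o, c) = -23 - o + o*(8 + c + o) (H(o, c) = -4 + (((c + o) + 8)*o + (-19 - o)) = -4 + ((8 + c + o)*o + (-19 - o)) = -4 + (o*(8 + c + o) + (-19 - o)) = -4 + (-19 - o + o*(8 + c + o)) = -23 - o + o*(8 + c + o))
a(0, 20) + H(J(6), 13) = 0 + (-23 + 6² + 7*6 + 13*6) = 0 + (-23 + 36 + 42 + 78) = 0 + 133 = 133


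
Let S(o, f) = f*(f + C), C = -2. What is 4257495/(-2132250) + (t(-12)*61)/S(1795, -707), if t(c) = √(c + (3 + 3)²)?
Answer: -283833/142150 + 122*√6/501263 ≈ -1.9961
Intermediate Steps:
S(o, f) = f*(-2 + f) (S(o, f) = f*(f - 2) = f*(-2 + f))
t(c) = √(36 + c) (t(c) = √(c + 6²) = √(c + 36) = √(36 + c))
4257495/(-2132250) + (t(-12)*61)/S(1795, -707) = 4257495/(-2132250) + (√(36 - 12)*61)/((-707*(-2 - 707))) = 4257495*(-1/2132250) + (√24*61)/((-707*(-709))) = -283833/142150 + ((2*√6)*61)/501263 = -283833/142150 + (122*√6)*(1/501263) = -283833/142150 + 122*√6/501263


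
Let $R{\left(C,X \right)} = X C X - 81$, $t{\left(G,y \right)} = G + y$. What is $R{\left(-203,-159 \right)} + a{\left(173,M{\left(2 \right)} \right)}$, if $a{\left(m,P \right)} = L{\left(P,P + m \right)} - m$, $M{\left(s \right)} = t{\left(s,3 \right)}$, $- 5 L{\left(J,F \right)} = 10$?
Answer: $-5132299$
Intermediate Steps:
$L{\left(J,F \right)} = -2$ ($L{\left(J,F \right)} = \left(- \frac{1}{5}\right) 10 = -2$)
$M{\left(s \right)} = 3 + s$ ($M{\left(s \right)} = s + 3 = 3 + s$)
$R{\left(C,X \right)} = -81 + C X^{2}$ ($R{\left(C,X \right)} = C X X - 81 = C X^{2} - 81 = -81 + C X^{2}$)
$a{\left(m,P \right)} = -2 - m$
$R{\left(-203,-159 \right)} + a{\left(173,M{\left(2 \right)} \right)} = \left(-81 - 203 \left(-159\right)^{2}\right) - 175 = \left(-81 - 5132043\right) - 175 = -5132124 - 175 = -5132299$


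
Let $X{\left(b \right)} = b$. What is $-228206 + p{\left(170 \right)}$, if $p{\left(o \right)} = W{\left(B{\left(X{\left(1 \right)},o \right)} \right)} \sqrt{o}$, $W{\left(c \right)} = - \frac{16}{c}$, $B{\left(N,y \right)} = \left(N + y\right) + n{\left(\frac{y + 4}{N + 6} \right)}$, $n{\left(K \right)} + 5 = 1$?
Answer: $-228206 - \frac{16 \sqrt{170}}{167} \approx -2.2821 \cdot 10^{5}$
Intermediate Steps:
$n{\left(K \right)} = -4$ ($n{\left(K \right)} = -5 + 1 = -4$)
$B{\left(N,y \right)} = -4 + N + y$ ($B{\left(N,y \right)} = \left(N + y\right) - 4 = -4 + N + y$)
$p{\left(o \right)} = - \frac{16 \sqrt{o}}{-3 + o}$ ($p{\left(o \right)} = - \frac{16}{-4 + 1 + o} \sqrt{o} = - \frac{16}{-3 + o} \sqrt{o} = - \frac{16 \sqrt{o}}{-3 + o}$)
$-228206 + p{\left(170 \right)} = -228206 - \frac{16 \sqrt{170}}{-3 + 170} = -228206 - \frac{16 \sqrt{170}}{167}$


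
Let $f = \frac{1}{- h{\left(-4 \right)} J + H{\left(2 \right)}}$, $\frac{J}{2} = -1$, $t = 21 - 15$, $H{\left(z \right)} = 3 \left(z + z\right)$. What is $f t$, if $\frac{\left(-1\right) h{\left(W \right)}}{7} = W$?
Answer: $\frac{3}{34} \approx 0.088235$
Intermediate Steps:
$h{\left(W \right)} = - 7 W$
$H{\left(z \right)} = 6 z$ ($H{\left(z \right)} = 3 \cdot 2 z = 6 z$)
$t = 6$ ($t = 21 - 15 = 6$)
$J = -2$ ($J = 2 \left(-1\right) = -2$)
$f = \frac{1}{68}$ ($f = \frac{1}{- \left(-7\right) \left(-4\right) \left(-2\right) + 6 \cdot 2} = \frac{1}{\left(-1\right) 28 \left(-2\right) + 12} = \frac{1}{\left(-28\right) \left(-2\right) + 12} = \frac{1}{56 + 12} = \frac{1}{68} \approx 0.014706$)
$f t = \frac{1}{68} \cdot 6 = \frac{3}{34}$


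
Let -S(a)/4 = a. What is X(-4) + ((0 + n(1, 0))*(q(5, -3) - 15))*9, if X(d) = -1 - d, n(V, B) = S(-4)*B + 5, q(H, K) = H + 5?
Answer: -222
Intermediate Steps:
S(a) = -4*a
q(H, K) = 5 + H
n(V, B) = 5 + 16*B (n(V, B) = (-4*(-4))*B + 5 = 16*B + 5 = 5 + 16*B)
X(-4) + ((0 + n(1, 0))*(q(5, -3) - 15))*9 = (-1 - 1*(-4)) + ((0 + (5 + 16*0))*((5 + 5) - 15))*9 = (-1 + 4) + ((0 + (5 + 0))*(10 - 15))*9 = 3 + ((0 + 5)*(-5))*9 = 3 + (5*(-5))*9 = 3 - 25*9 = 3 - 225 = -222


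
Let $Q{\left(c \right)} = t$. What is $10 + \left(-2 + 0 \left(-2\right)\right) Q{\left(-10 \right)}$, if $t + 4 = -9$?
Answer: $36$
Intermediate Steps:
$t = -13$ ($t = -4 - 9 = -13$)
$Q{\left(c \right)} = -13$
$10 + \left(-2 + 0 \left(-2\right)\right) Q{\left(-10 \right)} = 10 + \left(-2 + 0 \left(-2\right)\right) \left(-13\right) = 10 + \left(-2 + 0\right) \left(-13\right) = 10 - -26 = 10 + 26 = 36$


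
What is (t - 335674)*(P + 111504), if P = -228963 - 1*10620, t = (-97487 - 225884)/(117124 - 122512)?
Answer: 77201245603713/1796 ≈ 4.2985e+10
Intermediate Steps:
t = 323371/5388 (t = -323371/(-5388) = -323371*(-1/5388) = 323371/5388 ≈ 60.017)
P = -239583 (P = -228963 - 10620 = -239583)
(t - 335674)*(P + 111504) = (323371/5388 - 335674)*(-239583 + 111504) = -1808288141/5388*(-128079) = 77201245603713/1796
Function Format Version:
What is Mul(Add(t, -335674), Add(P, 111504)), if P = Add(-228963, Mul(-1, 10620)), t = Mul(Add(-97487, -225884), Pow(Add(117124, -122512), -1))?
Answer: Rational(77201245603713, 1796) ≈ 4.2985e+10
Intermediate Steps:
t = Rational(323371, 5388) (t = Mul(-323371, Pow(-5388, -1)) = Mul(-323371, Rational(-1, 5388)) = Rational(323371, 5388) ≈ 60.017)
P = -239583 (P = Add(-228963, -10620) = -239583)
Mul(Add(t, -335674), Add(P, 111504)) = Mul(Add(Rational(323371, 5388), -335674), Add(-239583, 111504)) = Mul(Rational(-1808288141, 5388), -128079) = Rational(77201245603713, 1796)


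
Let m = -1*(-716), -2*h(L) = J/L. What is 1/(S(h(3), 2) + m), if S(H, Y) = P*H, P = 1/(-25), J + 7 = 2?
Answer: 30/21479 ≈ 0.0013967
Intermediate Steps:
J = -5 (J = -7 + 2 = -5)
h(L) = 5/(2*L) (h(L) = -(-5)/(2*L) = 5/(2*L))
P = -1/25 ≈ -0.040000
m = 716
S(H, Y) = -H/25
1/(S(h(3), 2) + m) = 1/(-1/(10*3) + 716) = 1/(-1/25*5/6 + 716) = 1/(-1/30 + 716) = 1/(21479/30) = 30/21479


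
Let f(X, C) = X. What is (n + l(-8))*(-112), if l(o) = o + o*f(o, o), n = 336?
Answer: -43904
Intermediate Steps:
l(o) = o + o**2 (l(o) = o + o*o = o + o**2)
(n + l(-8))*(-112) = (336 - 8*(1 - 8))*(-112) = (336 - 8*(-7))*(-112) = (336 + 56)*(-112) = 392*(-112) = -43904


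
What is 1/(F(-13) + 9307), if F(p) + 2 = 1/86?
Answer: 86/800231 ≈ 0.00010747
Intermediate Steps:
F(p) = -171/86 (F(p) = -2 + 1/86 = -171/86)
1/(F(-13) + 9307) = 1/(-171/86 + 9307) = 1/(800231/86) = 86/800231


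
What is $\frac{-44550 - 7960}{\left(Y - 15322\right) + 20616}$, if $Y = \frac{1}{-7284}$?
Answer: $- \frac{76496568}{7712299} \approx -9.9188$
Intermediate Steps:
$Y = - \frac{1}{7284} \approx -0.00013729$
$\frac{-44550 - 7960}{\left(Y - 15322\right) + 20616} = \frac{-44550 - 7960}{\left(- \frac{1}{7284} - 15322\right) + 20616} = - \frac{52510}{\left(- \frac{1}{7284} - 15322\right) + 20616} = - \frac{52510}{- \frac{111605449}{7284} + 20616} = - \frac{52510}{\frac{38561495}{7284}} = \left(-52510\right) \frac{7284}{38561495} = - \frac{76496568}{7712299}$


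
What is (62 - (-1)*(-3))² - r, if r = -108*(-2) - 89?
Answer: 3354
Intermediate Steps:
r = 127 (r = 216 - 89 = 127)
(62 - (-1)*(-3))² - r = (62 - (-1)*(-3))² - 1*127 = (62 - 1*3)² - 127 = (62 - 3)² - 127 = 59² - 127 = 3481 - 127 = 3354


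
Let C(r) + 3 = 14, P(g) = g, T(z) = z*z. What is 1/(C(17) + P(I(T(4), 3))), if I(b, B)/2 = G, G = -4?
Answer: 1/3 ≈ 0.33333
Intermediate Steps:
T(z) = z**2
I(b, B) = -8 (I(b, B) = 2*(-4) = -8)
C(r) = 11 (C(r) = -3 + 14 = 11)
1/(C(17) + P(I(T(4), 3))) = 1/(11 - 8) = 1/3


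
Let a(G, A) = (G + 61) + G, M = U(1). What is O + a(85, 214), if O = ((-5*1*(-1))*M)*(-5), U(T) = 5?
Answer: 106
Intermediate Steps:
M = 5
O = -125 (O = ((-5*1*(-1))*5)*(-5) = (-5*(-1)*5)*(-5) = (5*5)*(-5) = 25*(-5) = -125)
a(G, A) = 61 + 2*G (a(G, A) = (61 + G) + G = 61 + 2*G)
O + a(85, 214) = -125 + (61 + 2*85) = -125 + (61 + 170) = -125 + 231 = 106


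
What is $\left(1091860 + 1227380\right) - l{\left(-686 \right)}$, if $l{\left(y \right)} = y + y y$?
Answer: $1849330$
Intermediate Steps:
$l{\left(y \right)} = y + y^{2}$
$\left(1091860 + 1227380\right) - l{\left(-686 \right)} = \left(1091860 + 1227380\right) - - 686 \left(1 - 686\right) = 2319240 - \left(-686\right) \left(-685\right) = 2319240 - 469910 = 1849330$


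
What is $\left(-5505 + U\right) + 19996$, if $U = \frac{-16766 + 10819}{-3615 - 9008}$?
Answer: $\frac{182925840}{12623} \approx 14491.0$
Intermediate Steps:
$U = \frac{5947}{12623}$ ($U = - \frac{5947}{-12623} = \left(-5947\right) \left(- \frac{1}{12623}\right) = \frac{5947}{12623} \approx 0.47112$)
$\left(-5505 + U\right) + 19996 = \left(-5505 + \frac{5947}{12623}\right) + 19996 = - \frac{69483668}{12623} + 19996 = \frac{182925840}{12623}$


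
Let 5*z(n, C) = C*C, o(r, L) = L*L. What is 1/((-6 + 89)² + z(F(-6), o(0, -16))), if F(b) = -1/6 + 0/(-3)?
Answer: 5/99981 ≈ 5.0010e-5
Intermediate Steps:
o(r, L) = L²
F(b) = -⅙ (F(b) = -1*⅙ + 0*(-⅓) = -⅙ + 0 = -⅙)
z(n, C) = C²/5 (z(n, C) = (C*C)/5 = C²/5)
1/((-6 + 89)² + z(F(-6), o(0, -16))) = 1/((-6 + 89)² + ((-16)²)²/5) = 1/(83² + (⅕)*256²) = 1/(6889 + (⅕)*65536) = 1/(6889 + 65536/5) = 1/(99981/5) = 5/99981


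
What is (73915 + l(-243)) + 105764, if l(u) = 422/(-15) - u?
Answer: 2698408/15 ≈ 1.7989e+5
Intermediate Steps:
l(u) = -422/15 - u (l(u) = 422*(-1/15) - u = -422/15 - u)
(73915 + l(-243)) + 105764 = (73915 + (-422/15 - 1*(-243))) + 105764 = (73915 + (-422/15 + 243)) + 105764 = (73915 + 3223/15) + 105764 = 1111948/15 + 105764 = 2698408/15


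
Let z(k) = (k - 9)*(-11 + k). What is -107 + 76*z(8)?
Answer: 121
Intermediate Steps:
z(k) = (-11 + k)*(-9 + k) (z(k) = (-9 + k)*(-11 + k) = (-11 + k)*(-9 + k))
-107 + 76*z(8) = -107 + 76*(99 + 8² - 20*8) = -107 + 76*(99 + 64 - 160) = -107 + 76*3 = -107 + 228 = 121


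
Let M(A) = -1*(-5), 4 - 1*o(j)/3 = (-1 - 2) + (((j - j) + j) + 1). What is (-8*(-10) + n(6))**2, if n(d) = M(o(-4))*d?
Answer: 12100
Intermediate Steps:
o(j) = 18 - 3*j (o(j) = 12 - 3*((-1 - 2) + (((j - j) + j) + 1)) = 12 - 3*(-3 + ((0 + j) + 1)) = 12 - 3*(-3 + (j + 1)) = 12 - 3*(-3 + (1 + j)) = 12 - 3*(-2 + j) = 12 + (6 - 3*j) = 18 - 3*j)
M(A) = 5
n(d) = 5*d
(-8*(-10) + n(6))**2 = (-8*(-10) + 5*6)**2 = (80 + 30)**2 = 110**2 = 12100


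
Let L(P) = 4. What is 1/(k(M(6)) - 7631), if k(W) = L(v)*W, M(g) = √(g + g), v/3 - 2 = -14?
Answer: -7631/58231969 - 8*√3/58231969 ≈ -0.00013128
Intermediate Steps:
v = -36 (v = 6 + 3*(-14) = 6 - 42 = -36)
M(g) = √2*√g (M(g) = √(2*g) = √2*√g)
k(W) = 4*W
1/(k(M(6)) - 7631) = 1/(4*(√2*√6) - 7631) = 1/(4*(2*√3) - 7631) = 1/(8*√3 - 7631) = 1/(-7631 + 8*√3)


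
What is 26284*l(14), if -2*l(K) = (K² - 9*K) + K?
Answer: -1103928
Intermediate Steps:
l(K) = 4*K - K²/2 (l(K) = -((K² - 9*K) + K)/2 = -(K² - 8*K)/2 = 4*K - K²/2)
26284*l(14) = 26284*((½)*14*(8 - 1*14)) = 26284*((½)*14*(8 - 14)) = 26284*((½)*14*(-6)) = 26284*(-42) = -1103928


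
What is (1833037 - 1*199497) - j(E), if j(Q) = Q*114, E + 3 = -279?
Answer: 1665688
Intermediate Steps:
E = -282 (E = -3 - 279 = -282)
j(Q) = 114*Q
(1833037 - 1*199497) - j(E) = (1833037 - 1*199497) - 114*(-282) = (1833037 - 199497) - 1*(-32148) = 1633540 + 32148 = 1665688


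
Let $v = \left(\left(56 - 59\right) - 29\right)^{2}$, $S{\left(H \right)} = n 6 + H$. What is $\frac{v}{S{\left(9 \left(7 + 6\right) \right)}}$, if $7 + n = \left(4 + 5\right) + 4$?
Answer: $\frac{1024}{153} \approx 6.6928$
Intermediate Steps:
$n = 6$ ($n = -7 + \left(\left(4 + 5\right) + 4\right) = -7 + \left(9 + 4\right) = -7 + 13 = 6$)
$S{\left(H \right)} = 36 + H$ ($S{\left(H \right)} = 6 \cdot 6 + H = 36 + H$)
$v = 1024$ ($v = \left(\left(56 - 59\right) - 29\right)^{2} = \left(-3 - 29\right)^{2} = \left(-32\right)^{2} = 1024$)
$\frac{v}{S{\left(9 \left(7 + 6\right) \right)}} = \frac{1024}{36 + 9 \left(7 + 6\right)} = \frac{1024}{36 + 9 \cdot 13} = \frac{1024}{36 + 117} = \frac{1024}{153}$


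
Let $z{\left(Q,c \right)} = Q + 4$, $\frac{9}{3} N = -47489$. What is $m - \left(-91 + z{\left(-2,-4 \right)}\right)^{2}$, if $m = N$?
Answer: $- \frac{71252}{3} \approx -23751.0$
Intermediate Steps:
$N = - \frac{47489}{3}$ ($N = \frac{1}{3} \left(-47489\right) = - \frac{47489}{3} \approx -15830.0$)
$m = - \frac{47489}{3} \approx -15830.0$
$z{\left(Q,c \right)} = 4 + Q$
$m - \left(-91 + z{\left(-2,-4 \right)}\right)^{2} = - \frac{47489}{3} - \left(-91 + \left(4 - 2\right)\right)^{2} = - \frac{47489}{3} - \left(-91 + 2\right)^{2} = - \frac{47489}{3} - \left(-89\right)^{2} = - \frac{47489}{3} - 7921 = - \frac{71252}{3}$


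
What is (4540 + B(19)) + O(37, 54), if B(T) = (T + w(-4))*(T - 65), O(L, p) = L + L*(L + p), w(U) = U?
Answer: 7254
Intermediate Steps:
B(T) = (-65 + T)*(-4 + T) (B(T) = (T - 4)*(T - 65) = (-4 + T)*(-65 + T) = (-65 + T)*(-4 + T))
(4540 + B(19)) + O(37, 54) = (4540 + (260 + 19² - 69*19)) + 37*(1 + 37 + 54) = (4540 + (260 + 361 - 1311)) + 37*92 = (4540 - 690) + 3404 = 3850 + 3404 = 7254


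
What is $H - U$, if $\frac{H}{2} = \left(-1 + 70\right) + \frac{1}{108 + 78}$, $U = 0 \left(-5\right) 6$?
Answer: $\frac{12835}{93} \approx 138.01$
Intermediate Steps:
$U = 0$ ($U = 0 \cdot 6 = 0$)
$H = \frac{12835}{93}$ ($H = 2 \left(\left(-1 + 70\right) + \frac{1}{108 + 78}\right) = 2 \left(69 + \frac{1}{186}\right) = 2 \cdot \frac{12835}{186} = \frac{12835}{93} \approx 138.01$)
$H - U = \frac{12835}{93} - 0 = \frac{12835}{93} + 0 = \frac{12835}{93}$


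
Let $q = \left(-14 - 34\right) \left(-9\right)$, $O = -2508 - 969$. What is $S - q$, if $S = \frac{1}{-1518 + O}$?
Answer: $- \frac{2157841}{4995} \approx -432.0$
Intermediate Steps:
$O = -3477$ ($O = -2508 - 969 = -3477$)
$q = 432$ ($q = \left(-48\right) \left(-9\right) = 432$)
$S = - \frac{1}{4995}$ ($S = \frac{1}{-1518 - 3477} = \frac{1}{-4995} = - \frac{1}{4995} \approx -0.0002002$)
$S - q = - \frac{1}{4995} - 432 = - \frac{2157841}{4995}$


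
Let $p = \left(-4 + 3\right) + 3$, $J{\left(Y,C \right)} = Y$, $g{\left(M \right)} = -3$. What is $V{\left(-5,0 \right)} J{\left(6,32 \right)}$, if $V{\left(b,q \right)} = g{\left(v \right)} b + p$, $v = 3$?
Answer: $102$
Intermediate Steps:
$p = 2$ ($p = -1 + 3 = 2$)
$V{\left(b,q \right)} = 2 - 3 b$ ($V{\left(b,q \right)} = - 3 b + 2 = 2 - 3 b$)
$V{\left(-5,0 \right)} J{\left(6,32 \right)} = \left(2 - -15\right) 6 = \left(2 + 15\right) 6 = 17 \cdot 6 = 102$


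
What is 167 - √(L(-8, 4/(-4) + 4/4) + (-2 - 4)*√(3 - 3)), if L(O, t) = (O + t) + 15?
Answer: 167 - √7 ≈ 164.35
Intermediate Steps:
L(O, t) = 15 + O + t
167 - √(L(-8, 4/(-4) + 4/4) + (-2 - 4)*√(3 - 3)) = 167 - √((15 - 8 + (4/(-4) + 4/4)) + (-2 - 4)*√(3 - 3)) = 167 - √((15 - 8 + (4*(-¼) + 4*(¼))) - 6*√0) = 167 - √((15 - 8 + (-1 + 1)) - 6*0) = 167 - √((15 - 8 + 0) + 0) = 167 - √(7 + 0) = 167 - √7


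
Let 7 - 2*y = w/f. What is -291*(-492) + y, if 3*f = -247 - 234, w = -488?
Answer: 137733367/962 ≈ 1.4317e+5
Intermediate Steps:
f = -481/3 (f = (-247 - 234)/3 = (1/3)*(-481) = -481/3 ≈ -160.33)
y = 1903/962 (y = 7/2 - (-244)/(-481/3) = 7/2 - (-244)*(-3)/481 = 7/2 - 1/2*1464/481 = 7/2 - 732/481 = 1903/962 ≈ 1.9782)
-291*(-492) + y = -291*(-492) + 1903/962 = 143172 + 1903/962 = 137733367/962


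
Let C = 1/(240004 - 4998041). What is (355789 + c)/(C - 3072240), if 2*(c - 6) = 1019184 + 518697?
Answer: -10703066248427/29235663185762 ≈ -0.36610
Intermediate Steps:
c = 1537893/2 (c = 6 + (1019184 + 518697)/2 = 6 + (1/2)*1537881 = 6 + 1537881/2 = 1537893/2 ≈ 7.6895e+5)
C = -1/4758037 (C = 1/(-4758037) = -1/4758037 ≈ -2.1017e-7)
(355789 + c)/(C - 3072240) = (355789 + 1537893/2)/(-1/4758037 - 3072240) = 2249471/(2*(-14617831592881/4758037)) = (2249471/2)*(-4758037/14617831592881) = -10703066248427/29235663185762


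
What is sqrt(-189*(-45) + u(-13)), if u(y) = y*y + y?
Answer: sqrt(8661) ≈ 93.064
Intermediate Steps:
u(y) = y + y**2 (u(y) = y**2 + y = y + y**2)
sqrt(-189*(-45) + u(-13)) = sqrt(-189*(-45) - 13*(1 - 13)) = sqrt(8505 - 13*(-12)) = sqrt(8505 + 156) = sqrt(8661)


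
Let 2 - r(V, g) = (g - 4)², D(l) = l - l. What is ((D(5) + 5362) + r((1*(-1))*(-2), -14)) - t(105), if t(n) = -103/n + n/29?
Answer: 15338762/3045 ≈ 5037.4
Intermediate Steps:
D(l) = 0
r(V, g) = 2 - (-4 + g)² (r(V, g) = 2 - (g - 4)² = 2 - (-4 + g)²)
t(n) = -103/n + n/29 (t(n) = -103/n + n*(1/29) = -103/n + n/29)
((D(5) + 5362) + r((1*(-1))*(-2), -14)) - t(105) = ((0 + 5362) + (2 - (-4 - 14)²)) - (-103/105 + (1/29)*105) = (5362 + (2 - 1*(-18)²)) - (-103*1/105 + 105/29) = (5362 + (2 - 1*324)) - (-103/105 + 105/29) = (5362 + (2 - 324)) - 1*8038/3045 = (5362 - 322) - 8038/3045 = 5040 - 8038/3045 = 15338762/3045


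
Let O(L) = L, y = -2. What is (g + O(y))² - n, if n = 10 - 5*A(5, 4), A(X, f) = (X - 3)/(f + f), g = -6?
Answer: 221/4 ≈ 55.250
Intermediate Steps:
A(X, f) = (-3 + X)/(2*f) (A(X, f) = (-3 + X)/((2*f)) = (-3 + X)*(1/(2*f)) = (-3 + X)/(2*f))
n = 35/4 (n = 10 - 5*(-3 + 5)/(2*4) = 10 - 5*2/(2*4) = 10 - 5*¼ = 10 - 5/4 = 35/4 ≈ 8.7500)
(g + O(y))² - n = (-6 - 2)² - 1*35/4 = (-8)² - 35/4 = 64 - 35/4 = 221/4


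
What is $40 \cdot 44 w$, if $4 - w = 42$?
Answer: $-66880$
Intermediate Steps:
$w = -38$ ($w = 4 - 42 = -38$)
$40 \cdot 44 w = 40 \cdot 44 \left(-38\right) = 1760 \left(-38\right) = -66880$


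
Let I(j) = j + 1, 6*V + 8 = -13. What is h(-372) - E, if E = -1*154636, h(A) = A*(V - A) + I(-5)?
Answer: 17550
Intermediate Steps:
V = -7/2 (V = -4/3 + (⅙)*(-13) = -4/3 - 13/6 = -7/2 ≈ -3.5000)
I(j) = 1 + j
h(A) = -4 + A*(-7/2 - A) (h(A) = A*(-7/2 - A) + (1 - 5) = A*(-7/2 - A) - 4 = -4 + A*(-7/2 - A))
E = -154636
h(-372) - E = (-4 - 1*(-372)² - 7/2*(-372)) - 1*(-154636) = (-4 - 1*138384 + 1302) + 154636 = (-4 - 138384 + 1302) + 154636 = -137086 + 154636 = 17550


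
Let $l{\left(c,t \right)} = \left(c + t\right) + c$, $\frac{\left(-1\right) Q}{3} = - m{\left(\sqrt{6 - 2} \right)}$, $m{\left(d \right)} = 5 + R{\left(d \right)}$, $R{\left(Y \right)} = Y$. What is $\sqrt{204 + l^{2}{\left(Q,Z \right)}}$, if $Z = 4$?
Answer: $4 \sqrt{145} \approx 48.166$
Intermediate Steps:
$m{\left(d \right)} = 5 + d$
$Q = 21$ ($Q = - 3 \left(- (5 + \sqrt{6 - 2})\right) = - 3 \left(- (5 + \sqrt{4})\right) = - 3 \left(- (5 + 2)\right) = - 3 \left(\left(-1\right) 7\right) = \left(-3\right) \left(-7\right) = 21$)
$l{\left(c,t \right)} = t + 2 c$
$\sqrt{204 + l^{2}{\left(Q,Z \right)}} = \sqrt{204 + \left(4 + 2 \cdot 21\right)^{2}} = \sqrt{204 + \left(4 + 42\right)^{2}} = \sqrt{204 + 46^{2}} = \sqrt{204 + 2116} = \sqrt{2320} = 4 \sqrt{145}$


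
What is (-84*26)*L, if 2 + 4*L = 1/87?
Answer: 31486/29 ≈ 1085.7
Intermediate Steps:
L = -173/348 (L = -½ + (¼)/87 = -½ + (¼)*(1/87) = -½ + 1/348 = -173/348 ≈ -0.49713)
(-84*26)*L = -84*26*(-173/348) = -2184*(-173/348) = 31486/29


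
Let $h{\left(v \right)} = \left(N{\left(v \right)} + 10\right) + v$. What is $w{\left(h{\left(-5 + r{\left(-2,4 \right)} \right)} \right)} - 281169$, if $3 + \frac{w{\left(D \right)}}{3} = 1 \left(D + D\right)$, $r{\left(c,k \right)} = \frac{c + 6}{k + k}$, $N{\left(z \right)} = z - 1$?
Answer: $-281178$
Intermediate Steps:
$N{\left(z \right)} = -1 + z$
$r{\left(c,k \right)} = \frac{6 + c}{2 k}$
$h{\left(v \right)} = 9 + 2 v$ ($h{\left(v \right)} = \left(\left(-1 + v\right) + 10\right) + v = \left(9 + v\right) + v = 9 + 2 v$)
$w{\left(D \right)} = -9 + 6 D$ ($w{\left(D \right)} = -9 + 3 \cdot 1 \left(D + D\right) = -9 + 3 \cdot 1 \cdot 2 D = -9 + 3 \cdot 2 D = -9 + 6 D$)
$w{\left(h{\left(-5 + r{\left(-2,4 \right)} \right)} \right)} - 281169 = \left(-9 + 6 \left(9 + 2 \left(-5 + \frac{6 - 2}{2 \cdot 4}\right)\right)\right) - 281169 = \left(-9 + 6 \left(9 + 2 \left(-5 + \frac{1}{2} \cdot \frac{1}{4} \cdot 4\right)\right)\right) - 281169 = \left(-9 + 6 \left(9 + 2 \left(-5 + \frac{1}{2}\right)\right)\right) - 281169 = \left(-9 + 6 \left(9 + 2 \left(- \frac{9}{2}\right)\right)\right) - 281169 = \left(-9 + 6 \left(9 - 9\right)\right) - 281169 = \left(-9 + 6 \cdot 0\right) - 281169 = \left(-9 + 0\right) - 281169 = -9 - 281169 = -281178$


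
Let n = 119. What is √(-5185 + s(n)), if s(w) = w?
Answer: I*√5066 ≈ 71.176*I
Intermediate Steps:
√(-5185 + s(n)) = √(-5185 + 119) = √(-5066) = I*√5066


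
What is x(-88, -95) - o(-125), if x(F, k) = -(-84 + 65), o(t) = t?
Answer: 144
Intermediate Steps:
x(F, k) = 19 (x(F, k) = -1*(-19) = 19)
x(-88, -95) - o(-125) = 19 - 1*(-125) = 19 + 125 = 144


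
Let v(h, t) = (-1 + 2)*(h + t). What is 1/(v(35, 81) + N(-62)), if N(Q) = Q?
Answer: 1/54 ≈ 0.018519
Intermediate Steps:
v(h, t) = h + t (v(h, t) = 1*(h + t) = h + t)
1/(v(35, 81) + N(-62)) = 1/((35 + 81) - 62) = 1/(116 - 62) = 1/54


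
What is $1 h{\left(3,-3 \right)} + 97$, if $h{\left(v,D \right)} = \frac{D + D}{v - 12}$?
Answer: $\frac{293}{3} \approx 97.667$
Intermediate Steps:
$h{\left(v,D \right)} = \frac{2 D}{-12 + v}$
$1 h{\left(3,-3 \right)} + 97 = 1 \cdot 2 \left(-3\right) \frac{1}{-12 + 3} + 97 = 1 \cdot 2 \left(-3\right) \frac{1}{-9} + 97 = 1 \cdot 2 \left(-3\right) \left(- \frac{1}{9}\right) + 97 = 1 \cdot \frac{2}{3} + 97 = \frac{2}{3} + 97 = \frac{293}{3}$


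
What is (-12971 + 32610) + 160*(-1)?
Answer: 19479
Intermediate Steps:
(-12971 + 32610) + 160*(-1) = 19639 - 160 = 19479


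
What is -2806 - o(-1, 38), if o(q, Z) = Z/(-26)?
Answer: -36459/13 ≈ -2804.5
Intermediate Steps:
o(q, Z) = -Z/26 (o(q, Z) = Z*(-1/26) = -Z/26)
-2806 - o(-1, 38) = -2806 - (-1)*38/26 = -2806 - 1*(-19/13) = -2806 + 19/13 = -36459/13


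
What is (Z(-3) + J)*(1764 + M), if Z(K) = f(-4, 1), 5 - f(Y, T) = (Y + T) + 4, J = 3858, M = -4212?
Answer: -9454176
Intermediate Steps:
f(Y, T) = 1 - T - Y (f(Y, T) = 5 - ((Y + T) + 4) = 5 - ((T + Y) + 4) = 5 - (4 + T + Y) = 5 + (-4 - T - Y) = 1 - T - Y)
Z(K) = 4 (Z(K) = 1 - 1*1 - 1*(-4) = 1 - 1 + 4 = 4)
(Z(-3) + J)*(1764 + M) = (4 + 3858)*(1764 - 4212) = 3862*(-2448) = -9454176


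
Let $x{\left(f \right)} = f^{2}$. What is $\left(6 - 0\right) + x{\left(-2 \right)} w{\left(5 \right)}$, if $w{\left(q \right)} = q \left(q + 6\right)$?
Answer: $226$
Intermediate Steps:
$w{\left(q \right)} = q \left(6 + q\right)$
$\left(6 - 0\right) + x{\left(-2 \right)} w{\left(5 \right)} = \left(6 - 0\right) + \left(-2\right)^{2} \cdot 5 \left(6 + 5\right) = \left(6 + 0\right) + 4 \cdot 5 \cdot 11 = 6 + 4 \cdot 55 = 6 + 220 = 226$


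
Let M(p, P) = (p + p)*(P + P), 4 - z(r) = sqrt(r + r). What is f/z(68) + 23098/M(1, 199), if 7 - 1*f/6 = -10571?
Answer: -4152299/1990 - 5289*sqrt(34)/5 ≈ -8254.6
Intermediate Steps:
f = 63468 (f = 42 - 6*(-10571) = 42 + 63426 = 63468)
z(r) = 4 - sqrt(2)*sqrt(r) (z(r) = 4 - sqrt(r + r) = 4 - sqrt(2*r) = 4 - sqrt(2)*sqrt(r))
M(p, P) = 4*P*p (M(p, P) = (2*p)*(2*P) = 4*P*p)
f/z(68) + 23098/M(1, 199) = 63468/(4 - sqrt(2)*sqrt(68)) + 23098/((4*199*1)) = 63468/(4 - sqrt(2)*2*sqrt(17)) + 23098/796 = 63468/(4 - 2*sqrt(34)) + 23098*(1/796) = 63468/(4 - 2*sqrt(34)) + 11549/398 = 11549/398 + 63468/(4 - 2*sqrt(34))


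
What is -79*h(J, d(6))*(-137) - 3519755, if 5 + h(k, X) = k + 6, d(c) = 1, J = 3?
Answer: -3476463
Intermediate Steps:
h(k, X) = 1 + k (h(k, X) = -5 + (k + 6) = -5 + (6 + k) = 1 + k)
-79*h(J, d(6))*(-137) - 3519755 = -79*(1 + 3)*(-137) - 3519755 = -79*4*(-137) - 3519755 = -316*(-137) - 3519755 = 43292 - 3519755 = -3476463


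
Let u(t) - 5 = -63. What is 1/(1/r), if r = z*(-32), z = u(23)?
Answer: 1856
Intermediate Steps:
u(t) = -58 (u(t) = 5 - 63 = -58)
z = -58
r = 1856 (r = -58*(-32) = 1856)
1/(1/r) = 1/(1/1856) = 1856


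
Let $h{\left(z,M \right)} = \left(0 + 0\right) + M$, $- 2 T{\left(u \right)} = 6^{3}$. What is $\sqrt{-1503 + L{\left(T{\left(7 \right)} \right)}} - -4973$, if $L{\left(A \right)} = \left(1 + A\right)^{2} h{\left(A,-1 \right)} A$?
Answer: $4973 + 3 \sqrt{137221} \approx 6084.3$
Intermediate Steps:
$T{\left(u \right)} = -108$ ($T{\left(u \right)} = - \frac{6^{3}}{2} = \left(- \frac{1}{2}\right) 216 = -108$)
$h{\left(z,M \right)} = M$ ($h{\left(z,M \right)} = 0 + M = M$)
$L{\left(A \right)} = - A \left(1 + A\right)^{2}$ ($L{\left(A \right)} = \left(1 + A\right)^{2} \left(-1\right) A = - \left(1 + A\right)^{2} A = - A \left(1 + A\right)^{2}$)
$\sqrt{-1503 + L{\left(T{\left(7 \right)} \right)}} - -4973 = \sqrt{-1503 - - 108 \left(1 - 108\right)^{2}} - -4973 = \sqrt{-1503 - - 108 \left(-107\right)^{2}} + 4973 = \sqrt{-1503 - \left(-108\right) 11449} + 4973 = \sqrt{-1503 + 1236492} + 4973 = \sqrt{1234989} + 4973 = 3 \sqrt{137221} + 4973 = 4973 + 3 \sqrt{137221}$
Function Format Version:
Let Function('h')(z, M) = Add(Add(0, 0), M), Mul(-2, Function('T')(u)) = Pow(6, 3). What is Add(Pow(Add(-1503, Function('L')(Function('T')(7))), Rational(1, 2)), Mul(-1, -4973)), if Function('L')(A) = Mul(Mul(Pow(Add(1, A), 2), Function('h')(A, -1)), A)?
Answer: Add(4973, Mul(3, Pow(137221, Rational(1, 2)))) ≈ 6084.3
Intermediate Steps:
Function('T')(u) = -108 (Function('T')(u) = Mul(Rational(-1, 2), Pow(6, 3)) = Mul(Rational(-1, 2), 216) = -108)
Function('h')(z, M) = M (Function('h')(z, M) = Add(0, M) = M)
Function('L')(A) = Mul(-1, A, Pow(Add(1, A), 2)) (Function('L')(A) = Mul(Mul(Pow(Add(1, A), 2), -1), A) = Mul(Mul(-1, Pow(Add(1, A), 2)), A) = Mul(-1, A, Pow(Add(1, A), 2)))
Add(Pow(Add(-1503, Function('L')(Function('T')(7))), Rational(1, 2)), Mul(-1, -4973)) = Add(Pow(Add(-1503, Mul(-1, -108, Pow(Add(1, -108), 2))), Rational(1, 2)), Mul(-1, -4973)) = Add(Pow(Add(-1503, Mul(-1, -108, Pow(-107, 2))), Rational(1, 2)), 4973) = Add(Pow(Add(-1503, Mul(-1, -108, 11449)), Rational(1, 2)), 4973) = Add(Pow(Add(-1503, 1236492), Rational(1, 2)), 4973) = Add(Pow(1234989, Rational(1, 2)), 4973) = Add(Mul(3, Pow(137221, Rational(1, 2))), 4973) = Add(4973, Mul(3, Pow(137221, Rational(1, 2))))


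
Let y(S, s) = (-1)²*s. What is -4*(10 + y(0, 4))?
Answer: -56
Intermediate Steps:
y(S, s) = s (y(S, s) = 1*s = s)
-4*(10 + y(0, 4)) = -4*(10 + 4) = -4*14 = -56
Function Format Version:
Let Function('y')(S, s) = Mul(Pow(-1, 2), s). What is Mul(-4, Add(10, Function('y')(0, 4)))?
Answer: -56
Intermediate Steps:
Function('y')(S, s) = s (Function('y')(S, s) = Mul(1, s) = s)
Mul(-4, Add(10, Function('y')(0, 4))) = Mul(-4, Add(10, 4)) = Mul(-4, 14) = -56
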